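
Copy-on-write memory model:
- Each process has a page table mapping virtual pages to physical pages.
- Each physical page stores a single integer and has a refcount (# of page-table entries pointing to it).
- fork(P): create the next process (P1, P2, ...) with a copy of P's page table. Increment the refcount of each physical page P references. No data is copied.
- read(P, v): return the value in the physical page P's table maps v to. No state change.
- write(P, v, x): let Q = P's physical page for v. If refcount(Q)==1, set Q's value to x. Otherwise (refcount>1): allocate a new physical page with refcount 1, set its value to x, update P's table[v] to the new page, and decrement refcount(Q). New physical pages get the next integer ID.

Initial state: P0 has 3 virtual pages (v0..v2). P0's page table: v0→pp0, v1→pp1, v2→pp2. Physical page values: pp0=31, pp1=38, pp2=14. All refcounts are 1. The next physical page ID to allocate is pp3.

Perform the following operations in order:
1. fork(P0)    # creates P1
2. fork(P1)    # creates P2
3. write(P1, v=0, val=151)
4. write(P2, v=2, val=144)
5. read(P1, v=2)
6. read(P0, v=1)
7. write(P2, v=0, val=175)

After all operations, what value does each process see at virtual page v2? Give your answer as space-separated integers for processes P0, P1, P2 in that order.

Op 1: fork(P0) -> P1. 3 ppages; refcounts: pp0:2 pp1:2 pp2:2
Op 2: fork(P1) -> P2. 3 ppages; refcounts: pp0:3 pp1:3 pp2:3
Op 3: write(P1, v0, 151). refcount(pp0)=3>1 -> COPY to pp3. 4 ppages; refcounts: pp0:2 pp1:3 pp2:3 pp3:1
Op 4: write(P2, v2, 144). refcount(pp2)=3>1 -> COPY to pp4. 5 ppages; refcounts: pp0:2 pp1:3 pp2:2 pp3:1 pp4:1
Op 5: read(P1, v2) -> 14. No state change.
Op 6: read(P0, v1) -> 38. No state change.
Op 7: write(P2, v0, 175). refcount(pp0)=2>1 -> COPY to pp5. 6 ppages; refcounts: pp0:1 pp1:3 pp2:2 pp3:1 pp4:1 pp5:1
P0: v2 -> pp2 = 14
P1: v2 -> pp2 = 14
P2: v2 -> pp4 = 144

Answer: 14 14 144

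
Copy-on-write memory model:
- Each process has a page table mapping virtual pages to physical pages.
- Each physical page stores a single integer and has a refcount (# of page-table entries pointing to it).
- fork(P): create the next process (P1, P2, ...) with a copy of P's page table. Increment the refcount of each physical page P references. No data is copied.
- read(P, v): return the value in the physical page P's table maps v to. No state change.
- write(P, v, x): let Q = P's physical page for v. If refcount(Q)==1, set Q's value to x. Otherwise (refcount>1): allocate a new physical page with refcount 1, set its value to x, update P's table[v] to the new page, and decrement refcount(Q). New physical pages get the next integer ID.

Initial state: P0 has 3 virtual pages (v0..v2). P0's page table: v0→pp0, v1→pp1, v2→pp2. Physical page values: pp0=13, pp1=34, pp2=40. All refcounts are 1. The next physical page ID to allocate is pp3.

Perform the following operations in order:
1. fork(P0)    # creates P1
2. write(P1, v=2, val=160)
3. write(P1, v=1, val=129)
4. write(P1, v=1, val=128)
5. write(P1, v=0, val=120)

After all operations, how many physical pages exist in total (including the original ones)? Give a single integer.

Answer: 6

Derivation:
Op 1: fork(P0) -> P1. 3 ppages; refcounts: pp0:2 pp1:2 pp2:2
Op 2: write(P1, v2, 160). refcount(pp2)=2>1 -> COPY to pp3. 4 ppages; refcounts: pp0:2 pp1:2 pp2:1 pp3:1
Op 3: write(P1, v1, 129). refcount(pp1)=2>1 -> COPY to pp4. 5 ppages; refcounts: pp0:2 pp1:1 pp2:1 pp3:1 pp4:1
Op 4: write(P1, v1, 128). refcount(pp4)=1 -> write in place. 5 ppages; refcounts: pp0:2 pp1:1 pp2:1 pp3:1 pp4:1
Op 5: write(P1, v0, 120). refcount(pp0)=2>1 -> COPY to pp5. 6 ppages; refcounts: pp0:1 pp1:1 pp2:1 pp3:1 pp4:1 pp5:1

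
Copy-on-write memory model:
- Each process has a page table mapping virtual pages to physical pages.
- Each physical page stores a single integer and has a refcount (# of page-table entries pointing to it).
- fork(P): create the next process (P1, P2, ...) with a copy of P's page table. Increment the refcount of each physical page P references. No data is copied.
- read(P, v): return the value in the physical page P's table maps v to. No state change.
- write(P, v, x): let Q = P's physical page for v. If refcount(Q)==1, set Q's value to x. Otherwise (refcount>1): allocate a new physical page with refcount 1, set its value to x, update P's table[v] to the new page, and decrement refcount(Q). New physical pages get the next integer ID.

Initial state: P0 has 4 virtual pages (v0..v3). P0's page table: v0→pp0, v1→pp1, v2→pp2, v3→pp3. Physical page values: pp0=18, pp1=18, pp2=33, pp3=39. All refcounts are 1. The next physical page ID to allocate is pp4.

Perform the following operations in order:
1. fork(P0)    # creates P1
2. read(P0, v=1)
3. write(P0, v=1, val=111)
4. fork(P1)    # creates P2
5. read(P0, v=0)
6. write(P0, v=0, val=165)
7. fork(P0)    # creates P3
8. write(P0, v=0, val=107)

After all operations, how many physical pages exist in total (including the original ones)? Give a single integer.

Op 1: fork(P0) -> P1. 4 ppages; refcounts: pp0:2 pp1:2 pp2:2 pp3:2
Op 2: read(P0, v1) -> 18. No state change.
Op 3: write(P0, v1, 111). refcount(pp1)=2>1 -> COPY to pp4. 5 ppages; refcounts: pp0:2 pp1:1 pp2:2 pp3:2 pp4:1
Op 4: fork(P1) -> P2. 5 ppages; refcounts: pp0:3 pp1:2 pp2:3 pp3:3 pp4:1
Op 5: read(P0, v0) -> 18. No state change.
Op 6: write(P0, v0, 165). refcount(pp0)=3>1 -> COPY to pp5. 6 ppages; refcounts: pp0:2 pp1:2 pp2:3 pp3:3 pp4:1 pp5:1
Op 7: fork(P0) -> P3. 6 ppages; refcounts: pp0:2 pp1:2 pp2:4 pp3:4 pp4:2 pp5:2
Op 8: write(P0, v0, 107). refcount(pp5)=2>1 -> COPY to pp6. 7 ppages; refcounts: pp0:2 pp1:2 pp2:4 pp3:4 pp4:2 pp5:1 pp6:1

Answer: 7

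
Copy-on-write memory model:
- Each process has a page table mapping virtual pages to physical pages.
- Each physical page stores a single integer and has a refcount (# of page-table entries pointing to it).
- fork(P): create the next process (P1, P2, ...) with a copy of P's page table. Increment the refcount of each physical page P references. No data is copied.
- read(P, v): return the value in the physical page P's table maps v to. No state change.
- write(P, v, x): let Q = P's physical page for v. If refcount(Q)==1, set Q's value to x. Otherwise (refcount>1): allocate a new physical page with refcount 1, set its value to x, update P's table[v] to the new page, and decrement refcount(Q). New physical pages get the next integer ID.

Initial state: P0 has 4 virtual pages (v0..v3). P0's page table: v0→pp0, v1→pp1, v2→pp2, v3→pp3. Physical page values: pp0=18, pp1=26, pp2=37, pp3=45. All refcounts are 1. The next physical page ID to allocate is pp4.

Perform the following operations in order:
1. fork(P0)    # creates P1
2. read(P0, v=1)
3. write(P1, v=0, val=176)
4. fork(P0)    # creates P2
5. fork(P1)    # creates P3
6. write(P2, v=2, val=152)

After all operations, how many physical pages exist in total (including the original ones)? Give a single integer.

Op 1: fork(P0) -> P1. 4 ppages; refcounts: pp0:2 pp1:2 pp2:2 pp3:2
Op 2: read(P0, v1) -> 26. No state change.
Op 3: write(P1, v0, 176). refcount(pp0)=2>1 -> COPY to pp4. 5 ppages; refcounts: pp0:1 pp1:2 pp2:2 pp3:2 pp4:1
Op 4: fork(P0) -> P2. 5 ppages; refcounts: pp0:2 pp1:3 pp2:3 pp3:3 pp4:1
Op 5: fork(P1) -> P3. 5 ppages; refcounts: pp0:2 pp1:4 pp2:4 pp3:4 pp4:2
Op 6: write(P2, v2, 152). refcount(pp2)=4>1 -> COPY to pp5. 6 ppages; refcounts: pp0:2 pp1:4 pp2:3 pp3:4 pp4:2 pp5:1

Answer: 6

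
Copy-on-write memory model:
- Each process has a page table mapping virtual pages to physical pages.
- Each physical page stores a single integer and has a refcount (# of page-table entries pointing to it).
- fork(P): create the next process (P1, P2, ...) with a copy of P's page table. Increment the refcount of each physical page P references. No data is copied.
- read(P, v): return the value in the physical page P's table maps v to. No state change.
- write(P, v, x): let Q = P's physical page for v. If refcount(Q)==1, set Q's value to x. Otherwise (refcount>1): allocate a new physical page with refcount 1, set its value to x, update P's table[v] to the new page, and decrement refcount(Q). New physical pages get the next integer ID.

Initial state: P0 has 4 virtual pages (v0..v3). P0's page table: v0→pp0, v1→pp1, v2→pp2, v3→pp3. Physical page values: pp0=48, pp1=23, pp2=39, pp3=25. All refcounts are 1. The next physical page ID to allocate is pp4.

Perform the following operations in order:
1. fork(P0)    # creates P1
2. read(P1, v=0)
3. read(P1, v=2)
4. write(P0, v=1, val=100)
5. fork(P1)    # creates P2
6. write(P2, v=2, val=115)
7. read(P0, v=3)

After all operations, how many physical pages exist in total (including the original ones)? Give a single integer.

Answer: 6

Derivation:
Op 1: fork(P0) -> P1. 4 ppages; refcounts: pp0:2 pp1:2 pp2:2 pp3:2
Op 2: read(P1, v0) -> 48. No state change.
Op 3: read(P1, v2) -> 39. No state change.
Op 4: write(P0, v1, 100). refcount(pp1)=2>1 -> COPY to pp4. 5 ppages; refcounts: pp0:2 pp1:1 pp2:2 pp3:2 pp4:1
Op 5: fork(P1) -> P2. 5 ppages; refcounts: pp0:3 pp1:2 pp2:3 pp3:3 pp4:1
Op 6: write(P2, v2, 115). refcount(pp2)=3>1 -> COPY to pp5. 6 ppages; refcounts: pp0:3 pp1:2 pp2:2 pp3:3 pp4:1 pp5:1
Op 7: read(P0, v3) -> 25. No state change.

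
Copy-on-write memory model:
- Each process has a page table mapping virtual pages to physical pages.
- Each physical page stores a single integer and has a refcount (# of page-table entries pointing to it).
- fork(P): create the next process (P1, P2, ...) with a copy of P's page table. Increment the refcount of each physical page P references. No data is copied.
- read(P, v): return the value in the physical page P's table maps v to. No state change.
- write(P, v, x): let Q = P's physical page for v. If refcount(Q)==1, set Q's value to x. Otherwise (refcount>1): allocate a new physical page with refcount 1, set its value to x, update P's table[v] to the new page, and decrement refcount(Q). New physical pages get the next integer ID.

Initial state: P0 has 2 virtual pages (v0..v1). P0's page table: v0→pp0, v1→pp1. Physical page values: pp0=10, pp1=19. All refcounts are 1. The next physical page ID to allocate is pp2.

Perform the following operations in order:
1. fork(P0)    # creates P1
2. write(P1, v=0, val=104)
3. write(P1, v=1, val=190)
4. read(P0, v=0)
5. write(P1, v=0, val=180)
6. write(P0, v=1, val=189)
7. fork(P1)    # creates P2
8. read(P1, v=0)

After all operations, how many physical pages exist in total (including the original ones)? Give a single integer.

Answer: 4

Derivation:
Op 1: fork(P0) -> P1. 2 ppages; refcounts: pp0:2 pp1:2
Op 2: write(P1, v0, 104). refcount(pp0)=2>1 -> COPY to pp2. 3 ppages; refcounts: pp0:1 pp1:2 pp2:1
Op 3: write(P1, v1, 190). refcount(pp1)=2>1 -> COPY to pp3. 4 ppages; refcounts: pp0:1 pp1:1 pp2:1 pp3:1
Op 4: read(P0, v0) -> 10. No state change.
Op 5: write(P1, v0, 180). refcount(pp2)=1 -> write in place. 4 ppages; refcounts: pp0:1 pp1:1 pp2:1 pp3:1
Op 6: write(P0, v1, 189). refcount(pp1)=1 -> write in place. 4 ppages; refcounts: pp0:1 pp1:1 pp2:1 pp3:1
Op 7: fork(P1) -> P2. 4 ppages; refcounts: pp0:1 pp1:1 pp2:2 pp3:2
Op 8: read(P1, v0) -> 180. No state change.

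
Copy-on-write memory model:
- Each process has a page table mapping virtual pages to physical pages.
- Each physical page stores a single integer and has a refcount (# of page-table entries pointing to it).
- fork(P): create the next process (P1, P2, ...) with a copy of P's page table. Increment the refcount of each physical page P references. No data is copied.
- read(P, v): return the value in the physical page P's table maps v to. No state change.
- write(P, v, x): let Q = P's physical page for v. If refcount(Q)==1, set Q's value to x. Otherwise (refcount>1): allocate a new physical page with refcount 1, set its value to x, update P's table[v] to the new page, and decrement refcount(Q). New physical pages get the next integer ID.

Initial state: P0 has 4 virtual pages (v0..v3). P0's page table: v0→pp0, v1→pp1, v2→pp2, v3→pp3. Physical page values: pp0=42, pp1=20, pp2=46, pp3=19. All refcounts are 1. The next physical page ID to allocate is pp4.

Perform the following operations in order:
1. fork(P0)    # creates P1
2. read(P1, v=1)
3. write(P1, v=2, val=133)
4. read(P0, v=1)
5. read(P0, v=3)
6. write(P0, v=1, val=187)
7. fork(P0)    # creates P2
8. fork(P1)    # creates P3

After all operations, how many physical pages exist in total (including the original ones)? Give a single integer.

Op 1: fork(P0) -> P1. 4 ppages; refcounts: pp0:2 pp1:2 pp2:2 pp3:2
Op 2: read(P1, v1) -> 20. No state change.
Op 3: write(P1, v2, 133). refcount(pp2)=2>1 -> COPY to pp4. 5 ppages; refcounts: pp0:2 pp1:2 pp2:1 pp3:2 pp4:1
Op 4: read(P0, v1) -> 20. No state change.
Op 5: read(P0, v3) -> 19. No state change.
Op 6: write(P0, v1, 187). refcount(pp1)=2>1 -> COPY to pp5. 6 ppages; refcounts: pp0:2 pp1:1 pp2:1 pp3:2 pp4:1 pp5:1
Op 7: fork(P0) -> P2. 6 ppages; refcounts: pp0:3 pp1:1 pp2:2 pp3:3 pp4:1 pp5:2
Op 8: fork(P1) -> P3. 6 ppages; refcounts: pp0:4 pp1:2 pp2:2 pp3:4 pp4:2 pp5:2

Answer: 6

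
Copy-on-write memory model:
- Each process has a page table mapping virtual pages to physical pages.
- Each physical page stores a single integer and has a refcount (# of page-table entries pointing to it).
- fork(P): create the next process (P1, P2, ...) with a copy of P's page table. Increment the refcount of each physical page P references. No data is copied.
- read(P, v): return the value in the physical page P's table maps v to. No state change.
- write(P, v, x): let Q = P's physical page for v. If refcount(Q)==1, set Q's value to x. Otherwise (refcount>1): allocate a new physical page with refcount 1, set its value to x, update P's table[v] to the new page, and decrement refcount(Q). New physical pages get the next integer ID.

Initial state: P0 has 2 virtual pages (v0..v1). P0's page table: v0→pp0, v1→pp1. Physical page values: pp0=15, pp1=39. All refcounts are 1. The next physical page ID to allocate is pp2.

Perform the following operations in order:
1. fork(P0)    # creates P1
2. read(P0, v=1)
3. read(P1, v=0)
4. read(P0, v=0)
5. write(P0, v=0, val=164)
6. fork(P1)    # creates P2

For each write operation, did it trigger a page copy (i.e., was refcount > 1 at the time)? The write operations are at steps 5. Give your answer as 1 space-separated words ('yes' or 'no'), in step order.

Op 1: fork(P0) -> P1. 2 ppages; refcounts: pp0:2 pp1:2
Op 2: read(P0, v1) -> 39. No state change.
Op 3: read(P1, v0) -> 15. No state change.
Op 4: read(P0, v0) -> 15. No state change.
Op 5: write(P0, v0, 164). refcount(pp0)=2>1 -> COPY to pp2. 3 ppages; refcounts: pp0:1 pp1:2 pp2:1
Op 6: fork(P1) -> P2. 3 ppages; refcounts: pp0:2 pp1:3 pp2:1

yes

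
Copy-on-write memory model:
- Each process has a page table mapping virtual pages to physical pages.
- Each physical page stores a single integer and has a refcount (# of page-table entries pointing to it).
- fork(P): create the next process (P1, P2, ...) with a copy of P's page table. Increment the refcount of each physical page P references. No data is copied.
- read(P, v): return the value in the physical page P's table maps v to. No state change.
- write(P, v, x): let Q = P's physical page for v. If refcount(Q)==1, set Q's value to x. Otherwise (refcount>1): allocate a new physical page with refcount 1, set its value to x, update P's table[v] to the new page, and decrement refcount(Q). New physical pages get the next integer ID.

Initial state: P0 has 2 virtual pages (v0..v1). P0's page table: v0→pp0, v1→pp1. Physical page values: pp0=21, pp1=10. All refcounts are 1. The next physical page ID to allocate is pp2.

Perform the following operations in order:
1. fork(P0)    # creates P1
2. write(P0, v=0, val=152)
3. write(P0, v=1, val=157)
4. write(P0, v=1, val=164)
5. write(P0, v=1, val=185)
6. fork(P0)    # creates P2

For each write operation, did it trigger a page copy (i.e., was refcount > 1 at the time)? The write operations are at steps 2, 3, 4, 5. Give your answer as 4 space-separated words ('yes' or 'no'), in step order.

Op 1: fork(P0) -> P1. 2 ppages; refcounts: pp0:2 pp1:2
Op 2: write(P0, v0, 152). refcount(pp0)=2>1 -> COPY to pp2. 3 ppages; refcounts: pp0:1 pp1:2 pp2:1
Op 3: write(P0, v1, 157). refcount(pp1)=2>1 -> COPY to pp3. 4 ppages; refcounts: pp0:1 pp1:1 pp2:1 pp3:1
Op 4: write(P0, v1, 164). refcount(pp3)=1 -> write in place. 4 ppages; refcounts: pp0:1 pp1:1 pp2:1 pp3:1
Op 5: write(P0, v1, 185). refcount(pp3)=1 -> write in place. 4 ppages; refcounts: pp0:1 pp1:1 pp2:1 pp3:1
Op 6: fork(P0) -> P2. 4 ppages; refcounts: pp0:1 pp1:1 pp2:2 pp3:2

yes yes no no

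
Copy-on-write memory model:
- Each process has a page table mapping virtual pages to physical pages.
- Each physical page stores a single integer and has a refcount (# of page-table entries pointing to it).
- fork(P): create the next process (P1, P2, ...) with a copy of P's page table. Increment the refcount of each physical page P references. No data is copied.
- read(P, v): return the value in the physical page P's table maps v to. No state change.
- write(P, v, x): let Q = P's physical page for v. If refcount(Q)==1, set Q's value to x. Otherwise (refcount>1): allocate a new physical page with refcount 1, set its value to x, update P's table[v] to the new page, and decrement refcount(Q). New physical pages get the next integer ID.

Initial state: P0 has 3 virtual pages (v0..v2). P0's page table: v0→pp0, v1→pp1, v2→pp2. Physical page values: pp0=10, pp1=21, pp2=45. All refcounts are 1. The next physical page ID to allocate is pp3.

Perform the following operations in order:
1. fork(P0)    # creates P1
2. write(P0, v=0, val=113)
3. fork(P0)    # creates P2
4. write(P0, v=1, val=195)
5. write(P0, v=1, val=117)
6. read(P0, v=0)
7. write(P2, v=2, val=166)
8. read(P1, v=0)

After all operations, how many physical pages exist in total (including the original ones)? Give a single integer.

Op 1: fork(P0) -> P1. 3 ppages; refcounts: pp0:2 pp1:2 pp2:2
Op 2: write(P0, v0, 113). refcount(pp0)=2>1 -> COPY to pp3. 4 ppages; refcounts: pp0:1 pp1:2 pp2:2 pp3:1
Op 3: fork(P0) -> P2. 4 ppages; refcounts: pp0:1 pp1:3 pp2:3 pp3:2
Op 4: write(P0, v1, 195). refcount(pp1)=3>1 -> COPY to pp4. 5 ppages; refcounts: pp0:1 pp1:2 pp2:3 pp3:2 pp4:1
Op 5: write(P0, v1, 117). refcount(pp4)=1 -> write in place. 5 ppages; refcounts: pp0:1 pp1:2 pp2:3 pp3:2 pp4:1
Op 6: read(P0, v0) -> 113. No state change.
Op 7: write(P2, v2, 166). refcount(pp2)=3>1 -> COPY to pp5. 6 ppages; refcounts: pp0:1 pp1:2 pp2:2 pp3:2 pp4:1 pp5:1
Op 8: read(P1, v0) -> 10. No state change.

Answer: 6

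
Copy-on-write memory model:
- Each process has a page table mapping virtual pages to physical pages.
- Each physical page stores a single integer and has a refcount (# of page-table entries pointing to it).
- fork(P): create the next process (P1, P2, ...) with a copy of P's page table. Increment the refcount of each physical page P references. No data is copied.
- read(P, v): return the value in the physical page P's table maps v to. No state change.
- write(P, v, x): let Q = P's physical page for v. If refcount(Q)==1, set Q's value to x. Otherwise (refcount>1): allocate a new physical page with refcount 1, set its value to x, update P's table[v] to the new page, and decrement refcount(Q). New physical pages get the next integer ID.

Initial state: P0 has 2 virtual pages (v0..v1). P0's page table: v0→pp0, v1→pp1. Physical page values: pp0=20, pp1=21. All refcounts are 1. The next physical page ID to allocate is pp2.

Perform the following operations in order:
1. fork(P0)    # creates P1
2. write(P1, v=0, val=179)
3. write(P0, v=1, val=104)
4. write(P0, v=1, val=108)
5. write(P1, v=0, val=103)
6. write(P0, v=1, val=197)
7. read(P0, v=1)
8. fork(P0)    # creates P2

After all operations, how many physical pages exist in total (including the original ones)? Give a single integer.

Op 1: fork(P0) -> P1. 2 ppages; refcounts: pp0:2 pp1:2
Op 2: write(P1, v0, 179). refcount(pp0)=2>1 -> COPY to pp2. 3 ppages; refcounts: pp0:1 pp1:2 pp2:1
Op 3: write(P0, v1, 104). refcount(pp1)=2>1 -> COPY to pp3. 4 ppages; refcounts: pp0:1 pp1:1 pp2:1 pp3:1
Op 4: write(P0, v1, 108). refcount(pp3)=1 -> write in place. 4 ppages; refcounts: pp0:1 pp1:1 pp2:1 pp3:1
Op 5: write(P1, v0, 103). refcount(pp2)=1 -> write in place. 4 ppages; refcounts: pp0:1 pp1:1 pp2:1 pp3:1
Op 6: write(P0, v1, 197). refcount(pp3)=1 -> write in place. 4 ppages; refcounts: pp0:1 pp1:1 pp2:1 pp3:1
Op 7: read(P0, v1) -> 197. No state change.
Op 8: fork(P0) -> P2. 4 ppages; refcounts: pp0:2 pp1:1 pp2:1 pp3:2

Answer: 4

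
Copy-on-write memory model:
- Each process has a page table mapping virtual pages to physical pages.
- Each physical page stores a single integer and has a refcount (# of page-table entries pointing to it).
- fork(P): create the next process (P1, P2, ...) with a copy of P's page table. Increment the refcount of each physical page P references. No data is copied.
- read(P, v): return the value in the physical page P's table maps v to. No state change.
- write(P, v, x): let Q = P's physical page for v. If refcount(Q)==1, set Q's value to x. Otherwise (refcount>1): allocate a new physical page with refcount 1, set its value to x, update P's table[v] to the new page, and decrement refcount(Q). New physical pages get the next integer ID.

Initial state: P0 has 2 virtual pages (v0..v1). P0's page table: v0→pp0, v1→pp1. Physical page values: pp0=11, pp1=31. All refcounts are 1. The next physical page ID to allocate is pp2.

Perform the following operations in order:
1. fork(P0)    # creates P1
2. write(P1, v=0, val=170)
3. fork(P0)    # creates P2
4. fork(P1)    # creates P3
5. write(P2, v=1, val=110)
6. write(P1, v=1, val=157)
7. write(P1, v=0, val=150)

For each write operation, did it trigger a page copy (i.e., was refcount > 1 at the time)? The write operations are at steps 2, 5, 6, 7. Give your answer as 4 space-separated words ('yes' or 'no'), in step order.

Op 1: fork(P0) -> P1. 2 ppages; refcounts: pp0:2 pp1:2
Op 2: write(P1, v0, 170). refcount(pp0)=2>1 -> COPY to pp2. 3 ppages; refcounts: pp0:1 pp1:2 pp2:1
Op 3: fork(P0) -> P2. 3 ppages; refcounts: pp0:2 pp1:3 pp2:1
Op 4: fork(P1) -> P3. 3 ppages; refcounts: pp0:2 pp1:4 pp2:2
Op 5: write(P2, v1, 110). refcount(pp1)=4>1 -> COPY to pp3. 4 ppages; refcounts: pp0:2 pp1:3 pp2:2 pp3:1
Op 6: write(P1, v1, 157). refcount(pp1)=3>1 -> COPY to pp4. 5 ppages; refcounts: pp0:2 pp1:2 pp2:2 pp3:1 pp4:1
Op 7: write(P1, v0, 150). refcount(pp2)=2>1 -> COPY to pp5. 6 ppages; refcounts: pp0:2 pp1:2 pp2:1 pp3:1 pp4:1 pp5:1

yes yes yes yes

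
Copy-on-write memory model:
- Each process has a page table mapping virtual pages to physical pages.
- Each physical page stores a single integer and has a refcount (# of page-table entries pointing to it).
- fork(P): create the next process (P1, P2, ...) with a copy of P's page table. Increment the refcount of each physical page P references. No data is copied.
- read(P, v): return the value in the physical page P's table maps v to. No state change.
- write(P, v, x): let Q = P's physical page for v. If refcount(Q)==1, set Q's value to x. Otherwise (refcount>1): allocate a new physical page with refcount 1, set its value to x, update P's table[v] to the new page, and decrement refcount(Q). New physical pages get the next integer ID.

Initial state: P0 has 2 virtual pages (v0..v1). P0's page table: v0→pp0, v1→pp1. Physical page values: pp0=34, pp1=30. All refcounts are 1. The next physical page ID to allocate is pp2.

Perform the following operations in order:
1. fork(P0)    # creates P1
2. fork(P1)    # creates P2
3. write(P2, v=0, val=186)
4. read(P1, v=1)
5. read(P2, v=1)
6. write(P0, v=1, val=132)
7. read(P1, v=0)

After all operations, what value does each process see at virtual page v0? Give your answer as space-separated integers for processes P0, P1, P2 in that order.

Op 1: fork(P0) -> P1. 2 ppages; refcounts: pp0:2 pp1:2
Op 2: fork(P1) -> P2. 2 ppages; refcounts: pp0:3 pp1:3
Op 3: write(P2, v0, 186). refcount(pp0)=3>1 -> COPY to pp2. 3 ppages; refcounts: pp0:2 pp1:3 pp2:1
Op 4: read(P1, v1) -> 30. No state change.
Op 5: read(P2, v1) -> 30. No state change.
Op 6: write(P0, v1, 132). refcount(pp1)=3>1 -> COPY to pp3. 4 ppages; refcounts: pp0:2 pp1:2 pp2:1 pp3:1
Op 7: read(P1, v0) -> 34. No state change.
P0: v0 -> pp0 = 34
P1: v0 -> pp0 = 34
P2: v0 -> pp2 = 186

Answer: 34 34 186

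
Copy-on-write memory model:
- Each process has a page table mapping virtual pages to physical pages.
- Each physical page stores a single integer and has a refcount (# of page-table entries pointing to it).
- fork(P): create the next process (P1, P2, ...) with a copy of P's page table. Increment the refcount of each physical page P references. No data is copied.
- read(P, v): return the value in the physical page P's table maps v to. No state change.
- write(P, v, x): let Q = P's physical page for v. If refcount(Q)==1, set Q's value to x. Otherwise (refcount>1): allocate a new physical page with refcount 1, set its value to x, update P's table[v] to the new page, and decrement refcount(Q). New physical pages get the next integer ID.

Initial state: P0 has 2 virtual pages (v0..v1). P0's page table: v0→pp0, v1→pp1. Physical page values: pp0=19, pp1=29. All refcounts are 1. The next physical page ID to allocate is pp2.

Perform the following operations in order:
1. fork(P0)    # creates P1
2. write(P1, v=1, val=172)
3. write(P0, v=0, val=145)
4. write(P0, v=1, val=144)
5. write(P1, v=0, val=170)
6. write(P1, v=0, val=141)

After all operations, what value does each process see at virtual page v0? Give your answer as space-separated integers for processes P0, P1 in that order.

Answer: 145 141

Derivation:
Op 1: fork(P0) -> P1. 2 ppages; refcounts: pp0:2 pp1:2
Op 2: write(P1, v1, 172). refcount(pp1)=2>1 -> COPY to pp2. 3 ppages; refcounts: pp0:2 pp1:1 pp2:1
Op 3: write(P0, v0, 145). refcount(pp0)=2>1 -> COPY to pp3. 4 ppages; refcounts: pp0:1 pp1:1 pp2:1 pp3:1
Op 4: write(P0, v1, 144). refcount(pp1)=1 -> write in place. 4 ppages; refcounts: pp0:1 pp1:1 pp2:1 pp3:1
Op 5: write(P1, v0, 170). refcount(pp0)=1 -> write in place. 4 ppages; refcounts: pp0:1 pp1:1 pp2:1 pp3:1
Op 6: write(P1, v0, 141). refcount(pp0)=1 -> write in place. 4 ppages; refcounts: pp0:1 pp1:1 pp2:1 pp3:1
P0: v0 -> pp3 = 145
P1: v0 -> pp0 = 141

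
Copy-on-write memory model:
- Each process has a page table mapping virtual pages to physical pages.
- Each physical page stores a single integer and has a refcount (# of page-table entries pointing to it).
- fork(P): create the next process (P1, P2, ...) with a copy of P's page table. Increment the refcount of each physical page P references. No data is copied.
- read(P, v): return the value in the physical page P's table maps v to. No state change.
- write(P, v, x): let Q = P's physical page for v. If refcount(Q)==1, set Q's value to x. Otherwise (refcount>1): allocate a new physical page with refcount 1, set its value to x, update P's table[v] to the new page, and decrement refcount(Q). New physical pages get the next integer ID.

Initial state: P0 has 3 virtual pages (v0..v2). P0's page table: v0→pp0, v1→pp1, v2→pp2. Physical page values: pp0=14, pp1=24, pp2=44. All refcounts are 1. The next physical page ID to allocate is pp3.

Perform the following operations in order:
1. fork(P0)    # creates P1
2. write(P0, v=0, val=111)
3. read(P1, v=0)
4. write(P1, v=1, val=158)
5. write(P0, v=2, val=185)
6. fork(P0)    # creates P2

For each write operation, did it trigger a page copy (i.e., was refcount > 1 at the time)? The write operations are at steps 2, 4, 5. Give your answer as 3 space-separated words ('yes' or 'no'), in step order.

Op 1: fork(P0) -> P1. 3 ppages; refcounts: pp0:2 pp1:2 pp2:2
Op 2: write(P0, v0, 111). refcount(pp0)=2>1 -> COPY to pp3. 4 ppages; refcounts: pp0:1 pp1:2 pp2:2 pp3:1
Op 3: read(P1, v0) -> 14. No state change.
Op 4: write(P1, v1, 158). refcount(pp1)=2>1 -> COPY to pp4. 5 ppages; refcounts: pp0:1 pp1:1 pp2:2 pp3:1 pp4:1
Op 5: write(P0, v2, 185). refcount(pp2)=2>1 -> COPY to pp5. 6 ppages; refcounts: pp0:1 pp1:1 pp2:1 pp3:1 pp4:1 pp5:1
Op 6: fork(P0) -> P2. 6 ppages; refcounts: pp0:1 pp1:2 pp2:1 pp3:2 pp4:1 pp5:2

yes yes yes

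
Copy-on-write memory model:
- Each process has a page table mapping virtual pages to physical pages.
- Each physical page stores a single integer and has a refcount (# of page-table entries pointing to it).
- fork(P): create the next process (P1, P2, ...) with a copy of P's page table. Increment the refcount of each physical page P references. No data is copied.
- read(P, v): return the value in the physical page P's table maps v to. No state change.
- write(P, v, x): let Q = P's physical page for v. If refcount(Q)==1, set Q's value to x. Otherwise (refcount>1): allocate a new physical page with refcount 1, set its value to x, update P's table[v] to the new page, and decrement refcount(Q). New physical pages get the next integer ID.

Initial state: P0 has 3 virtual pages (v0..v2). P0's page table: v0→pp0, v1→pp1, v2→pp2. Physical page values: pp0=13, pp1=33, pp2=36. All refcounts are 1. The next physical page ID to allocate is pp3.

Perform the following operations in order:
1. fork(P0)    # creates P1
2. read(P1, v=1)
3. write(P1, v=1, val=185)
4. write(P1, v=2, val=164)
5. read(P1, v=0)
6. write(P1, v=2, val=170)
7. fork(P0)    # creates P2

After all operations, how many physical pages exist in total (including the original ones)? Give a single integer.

Op 1: fork(P0) -> P1. 3 ppages; refcounts: pp0:2 pp1:2 pp2:2
Op 2: read(P1, v1) -> 33. No state change.
Op 3: write(P1, v1, 185). refcount(pp1)=2>1 -> COPY to pp3. 4 ppages; refcounts: pp0:2 pp1:1 pp2:2 pp3:1
Op 4: write(P1, v2, 164). refcount(pp2)=2>1 -> COPY to pp4. 5 ppages; refcounts: pp0:2 pp1:1 pp2:1 pp3:1 pp4:1
Op 5: read(P1, v0) -> 13. No state change.
Op 6: write(P1, v2, 170). refcount(pp4)=1 -> write in place. 5 ppages; refcounts: pp0:2 pp1:1 pp2:1 pp3:1 pp4:1
Op 7: fork(P0) -> P2. 5 ppages; refcounts: pp0:3 pp1:2 pp2:2 pp3:1 pp4:1

Answer: 5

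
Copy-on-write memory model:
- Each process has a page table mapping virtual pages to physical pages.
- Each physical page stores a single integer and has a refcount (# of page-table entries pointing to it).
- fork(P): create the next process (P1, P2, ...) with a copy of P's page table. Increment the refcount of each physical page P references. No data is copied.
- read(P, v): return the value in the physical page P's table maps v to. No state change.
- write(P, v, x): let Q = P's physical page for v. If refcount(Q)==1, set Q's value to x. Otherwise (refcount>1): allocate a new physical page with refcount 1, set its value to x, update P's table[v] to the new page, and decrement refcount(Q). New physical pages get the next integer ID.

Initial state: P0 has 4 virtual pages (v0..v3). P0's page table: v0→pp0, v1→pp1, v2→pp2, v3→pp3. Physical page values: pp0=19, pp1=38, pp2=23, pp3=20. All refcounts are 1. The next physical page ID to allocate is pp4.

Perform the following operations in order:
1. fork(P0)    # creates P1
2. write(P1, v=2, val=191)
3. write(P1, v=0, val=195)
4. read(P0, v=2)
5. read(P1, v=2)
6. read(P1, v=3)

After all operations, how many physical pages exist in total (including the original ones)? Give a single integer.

Op 1: fork(P0) -> P1. 4 ppages; refcounts: pp0:2 pp1:2 pp2:2 pp3:2
Op 2: write(P1, v2, 191). refcount(pp2)=2>1 -> COPY to pp4. 5 ppages; refcounts: pp0:2 pp1:2 pp2:1 pp3:2 pp4:1
Op 3: write(P1, v0, 195). refcount(pp0)=2>1 -> COPY to pp5. 6 ppages; refcounts: pp0:1 pp1:2 pp2:1 pp3:2 pp4:1 pp5:1
Op 4: read(P0, v2) -> 23. No state change.
Op 5: read(P1, v2) -> 191. No state change.
Op 6: read(P1, v3) -> 20. No state change.

Answer: 6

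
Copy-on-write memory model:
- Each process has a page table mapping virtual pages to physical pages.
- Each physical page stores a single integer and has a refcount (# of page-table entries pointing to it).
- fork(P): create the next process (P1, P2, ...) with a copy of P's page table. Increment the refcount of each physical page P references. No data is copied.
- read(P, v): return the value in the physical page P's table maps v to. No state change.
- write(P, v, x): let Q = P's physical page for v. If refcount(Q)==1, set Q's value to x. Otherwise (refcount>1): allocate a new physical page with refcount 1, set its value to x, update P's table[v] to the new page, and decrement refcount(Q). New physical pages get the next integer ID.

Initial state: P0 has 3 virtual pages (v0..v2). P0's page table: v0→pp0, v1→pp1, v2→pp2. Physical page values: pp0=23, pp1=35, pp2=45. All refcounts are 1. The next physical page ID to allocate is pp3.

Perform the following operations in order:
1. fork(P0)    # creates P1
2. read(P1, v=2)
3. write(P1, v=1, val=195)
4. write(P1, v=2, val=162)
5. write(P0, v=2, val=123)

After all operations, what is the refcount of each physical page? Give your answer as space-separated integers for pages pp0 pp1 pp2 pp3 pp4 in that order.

Op 1: fork(P0) -> P1. 3 ppages; refcounts: pp0:2 pp1:2 pp2:2
Op 2: read(P1, v2) -> 45. No state change.
Op 3: write(P1, v1, 195). refcount(pp1)=2>1 -> COPY to pp3. 4 ppages; refcounts: pp0:2 pp1:1 pp2:2 pp3:1
Op 4: write(P1, v2, 162). refcount(pp2)=2>1 -> COPY to pp4. 5 ppages; refcounts: pp0:2 pp1:1 pp2:1 pp3:1 pp4:1
Op 5: write(P0, v2, 123). refcount(pp2)=1 -> write in place. 5 ppages; refcounts: pp0:2 pp1:1 pp2:1 pp3:1 pp4:1

Answer: 2 1 1 1 1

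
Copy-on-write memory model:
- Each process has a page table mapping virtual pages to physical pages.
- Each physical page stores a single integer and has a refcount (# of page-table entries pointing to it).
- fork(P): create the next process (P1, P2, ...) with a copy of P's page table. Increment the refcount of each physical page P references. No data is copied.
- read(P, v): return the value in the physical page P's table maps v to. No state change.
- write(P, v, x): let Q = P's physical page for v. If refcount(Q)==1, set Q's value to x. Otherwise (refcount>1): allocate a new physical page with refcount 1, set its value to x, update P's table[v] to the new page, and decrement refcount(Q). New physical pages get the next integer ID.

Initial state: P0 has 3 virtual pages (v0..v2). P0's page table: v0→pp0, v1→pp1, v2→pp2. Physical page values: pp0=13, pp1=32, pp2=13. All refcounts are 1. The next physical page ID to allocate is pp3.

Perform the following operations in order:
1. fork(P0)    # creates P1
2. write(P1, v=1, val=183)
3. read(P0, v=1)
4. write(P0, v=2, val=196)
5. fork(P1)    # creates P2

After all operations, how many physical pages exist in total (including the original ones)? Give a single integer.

Op 1: fork(P0) -> P1. 3 ppages; refcounts: pp0:2 pp1:2 pp2:2
Op 2: write(P1, v1, 183). refcount(pp1)=2>1 -> COPY to pp3. 4 ppages; refcounts: pp0:2 pp1:1 pp2:2 pp3:1
Op 3: read(P0, v1) -> 32. No state change.
Op 4: write(P0, v2, 196). refcount(pp2)=2>1 -> COPY to pp4. 5 ppages; refcounts: pp0:2 pp1:1 pp2:1 pp3:1 pp4:1
Op 5: fork(P1) -> P2. 5 ppages; refcounts: pp0:3 pp1:1 pp2:2 pp3:2 pp4:1

Answer: 5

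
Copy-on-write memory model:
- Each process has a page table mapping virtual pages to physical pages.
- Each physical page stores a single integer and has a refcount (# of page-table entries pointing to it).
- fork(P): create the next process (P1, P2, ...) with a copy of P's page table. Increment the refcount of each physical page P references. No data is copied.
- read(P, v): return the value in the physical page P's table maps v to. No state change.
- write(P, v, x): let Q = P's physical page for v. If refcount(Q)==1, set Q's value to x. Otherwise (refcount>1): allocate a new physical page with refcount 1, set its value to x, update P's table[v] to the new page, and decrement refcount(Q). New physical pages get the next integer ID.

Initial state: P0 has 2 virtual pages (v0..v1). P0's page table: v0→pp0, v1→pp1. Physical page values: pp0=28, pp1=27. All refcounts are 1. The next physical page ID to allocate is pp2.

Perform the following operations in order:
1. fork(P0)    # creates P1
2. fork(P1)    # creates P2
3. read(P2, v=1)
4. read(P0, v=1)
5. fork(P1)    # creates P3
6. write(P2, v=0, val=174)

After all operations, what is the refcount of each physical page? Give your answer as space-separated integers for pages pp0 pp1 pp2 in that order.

Op 1: fork(P0) -> P1. 2 ppages; refcounts: pp0:2 pp1:2
Op 2: fork(P1) -> P2. 2 ppages; refcounts: pp0:3 pp1:3
Op 3: read(P2, v1) -> 27. No state change.
Op 4: read(P0, v1) -> 27. No state change.
Op 5: fork(P1) -> P3. 2 ppages; refcounts: pp0:4 pp1:4
Op 6: write(P2, v0, 174). refcount(pp0)=4>1 -> COPY to pp2. 3 ppages; refcounts: pp0:3 pp1:4 pp2:1

Answer: 3 4 1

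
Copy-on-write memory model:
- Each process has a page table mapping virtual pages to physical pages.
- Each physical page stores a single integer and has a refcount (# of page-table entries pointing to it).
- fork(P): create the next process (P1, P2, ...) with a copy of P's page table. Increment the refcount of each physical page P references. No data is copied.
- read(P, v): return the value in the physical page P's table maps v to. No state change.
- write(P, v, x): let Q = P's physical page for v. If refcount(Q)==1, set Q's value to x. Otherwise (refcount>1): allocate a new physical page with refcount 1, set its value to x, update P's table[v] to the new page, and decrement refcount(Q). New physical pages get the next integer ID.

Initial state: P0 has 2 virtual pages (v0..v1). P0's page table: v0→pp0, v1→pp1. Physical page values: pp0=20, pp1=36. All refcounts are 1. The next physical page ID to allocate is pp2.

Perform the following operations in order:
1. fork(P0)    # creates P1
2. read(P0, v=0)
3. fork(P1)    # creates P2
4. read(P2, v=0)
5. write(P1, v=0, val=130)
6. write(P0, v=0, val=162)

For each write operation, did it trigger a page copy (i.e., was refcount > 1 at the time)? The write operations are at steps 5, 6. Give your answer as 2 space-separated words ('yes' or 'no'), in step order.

Op 1: fork(P0) -> P1. 2 ppages; refcounts: pp0:2 pp1:2
Op 2: read(P0, v0) -> 20. No state change.
Op 3: fork(P1) -> P2. 2 ppages; refcounts: pp0:3 pp1:3
Op 4: read(P2, v0) -> 20. No state change.
Op 5: write(P1, v0, 130). refcount(pp0)=3>1 -> COPY to pp2. 3 ppages; refcounts: pp0:2 pp1:3 pp2:1
Op 6: write(P0, v0, 162). refcount(pp0)=2>1 -> COPY to pp3. 4 ppages; refcounts: pp0:1 pp1:3 pp2:1 pp3:1

yes yes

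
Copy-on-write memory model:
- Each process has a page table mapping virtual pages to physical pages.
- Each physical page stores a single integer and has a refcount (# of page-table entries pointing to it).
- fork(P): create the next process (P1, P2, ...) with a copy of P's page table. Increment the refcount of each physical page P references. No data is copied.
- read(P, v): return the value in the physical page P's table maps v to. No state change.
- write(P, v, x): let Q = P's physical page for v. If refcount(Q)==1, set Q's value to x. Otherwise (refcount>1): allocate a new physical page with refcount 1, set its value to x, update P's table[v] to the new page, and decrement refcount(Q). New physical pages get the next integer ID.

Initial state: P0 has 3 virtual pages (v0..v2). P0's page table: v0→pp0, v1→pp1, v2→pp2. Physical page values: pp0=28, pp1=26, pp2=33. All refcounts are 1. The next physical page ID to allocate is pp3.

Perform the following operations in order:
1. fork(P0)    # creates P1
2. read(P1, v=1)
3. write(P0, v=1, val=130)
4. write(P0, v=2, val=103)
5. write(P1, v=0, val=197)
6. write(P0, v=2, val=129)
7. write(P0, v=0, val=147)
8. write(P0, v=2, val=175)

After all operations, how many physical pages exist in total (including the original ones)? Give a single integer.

Answer: 6

Derivation:
Op 1: fork(P0) -> P1. 3 ppages; refcounts: pp0:2 pp1:2 pp2:2
Op 2: read(P1, v1) -> 26. No state change.
Op 3: write(P0, v1, 130). refcount(pp1)=2>1 -> COPY to pp3. 4 ppages; refcounts: pp0:2 pp1:1 pp2:2 pp3:1
Op 4: write(P0, v2, 103). refcount(pp2)=2>1 -> COPY to pp4. 5 ppages; refcounts: pp0:2 pp1:1 pp2:1 pp3:1 pp4:1
Op 5: write(P1, v0, 197). refcount(pp0)=2>1 -> COPY to pp5. 6 ppages; refcounts: pp0:1 pp1:1 pp2:1 pp3:1 pp4:1 pp5:1
Op 6: write(P0, v2, 129). refcount(pp4)=1 -> write in place. 6 ppages; refcounts: pp0:1 pp1:1 pp2:1 pp3:1 pp4:1 pp5:1
Op 7: write(P0, v0, 147). refcount(pp0)=1 -> write in place. 6 ppages; refcounts: pp0:1 pp1:1 pp2:1 pp3:1 pp4:1 pp5:1
Op 8: write(P0, v2, 175). refcount(pp4)=1 -> write in place. 6 ppages; refcounts: pp0:1 pp1:1 pp2:1 pp3:1 pp4:1 pp5:1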